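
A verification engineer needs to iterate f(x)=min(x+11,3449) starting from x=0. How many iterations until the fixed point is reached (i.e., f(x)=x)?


Step 1: x=0, cap=3449, increment=11
Step 2: x grows by 11 each step until capped at 3449; fixed point is x=3449
Step 3: iterations = ceil(3449/11) = 314

314


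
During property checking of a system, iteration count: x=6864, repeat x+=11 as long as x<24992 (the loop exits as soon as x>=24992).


Step 1: x goes from 6864 toward 24992 by 11; the body runs while x<24992, so iterations = ceil((bound-start)/step)
Step 2: Distance=18128
Step 3: ceil(18128/11)=1648

1648


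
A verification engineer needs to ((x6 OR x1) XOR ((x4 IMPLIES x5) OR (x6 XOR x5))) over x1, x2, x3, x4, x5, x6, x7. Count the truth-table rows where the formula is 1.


Formula: ((x6 OR x1) XOR ((x4 IMPLIES x5) OR (x6 XOR x5))) over 7 vars (128 rows)
Evaluate each row (x1, x2, x3, x4, x5, x6, x7 as bits, MSB first):
  row 0 [0000000]: ((0 OR 0) XOR ((0 IMPLIES 0) OR (0 XOR 0))) -> 1
  row 1 [0000001]: ((0 OR 0) XOR ((0 IMPLIES 0) OR (0 XOR 0))) -> 1
  row 2 [0000010]: ((1 OR 0) XOR ((0 IMPLIES 0) OR (1 XOR 0))) -> 0
  row 3 [0000011]: ((1 OR 0) XOR ((0 IMPLIES 0) OR (1 XOR 0))) -> 0
  row 4 [0000100]: ((0 OR 0) XOR ((0 IMPLIES 1) OR (0 XOR 1))) -> 1
  (every remaining row is evaluated the same way; all 128 results are listed next)
Full result column, 8 rows per line (x1,x2,x3,x4 fixed per line; x5,x6,x7 runs 000..111 left to right):
  rows 0-7 [x1,x2,x3,x4=0000]: 11001100  (ones: 4)
  rows 8-15 [x1,x2,x3,x4=0001]: 00001100  (ones: 2)
  rows 16-23 [x1,x2,x3,x4=0010]: 11001100  (ones: 4)
  rows 24-31 [x1,x2,x3,x4=0011]: 00001100  (ones: 2)
  rows 32-39 [x1,x2,x3,x4=0100]: 11001100  (ones: 4)
  rows 40-47 [x1,x2,x3,x4=0101]: 00001100  (ones: 2)
  rows 48-55 [x1,x2,x3,x4=0110]: 11001100  (ones: 4)
  rows 56-63 [x1,x2,x3,x4=0111]: 00001100  (ones: 2)
  rows 64-71 [x1,x2,x3,x4=1000]: 00000000  (ones: 0)
  rows 72-79 [x1,x2,x3,x4=1001]: 11000000  (ones: 2)
  rows 80-87 [x1,x2,x3,x4=1010]: 00000000  (ones: 0)
  rows 88-95 [x1,x2,x3,x4=1011]: 11000000  (ones: 2)
  rows 96-103 [x1,x2,x3,x4=1100]: 00000000  (ones: 0)
  rows 104-111 [x1,x2,x3,x4=1101]: 11000000  (ones: 2)
  rows 112-119 [x1,x2,x3,x4=1110]: 00000000  (ones: 0)
  rows 120-127 [x1,x2,x3,x4=1111]: 11000000  (ones: 2)
Count of 1-rows = 4+2+4+2+4+2+4+2+0+2+0+2+0+2+0+2 = 32

32


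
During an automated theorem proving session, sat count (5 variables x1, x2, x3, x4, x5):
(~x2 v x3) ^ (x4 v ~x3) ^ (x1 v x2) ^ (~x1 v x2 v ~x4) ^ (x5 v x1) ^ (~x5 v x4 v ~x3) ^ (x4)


CNF with 7 clauses over 5 vars (32 assignments).
An assignment satisfies CNF iff every clause has >=1 true literal.
Check each row (bits = x1,x2,x3,x4,x5; clause T/F shown):
  row 0 [00000]: clauses=TTFTFTF -> 0
  row 1 [00001]: clauses=TTFTTTF -> 0
  row 2 [00010]: clauses=TTFTFTT -> 0
  row 3 [00011]: clauses=TTFTTTT -> 0
  row 4 [00100]: clauses=TFFTFTF -> 0
  row 5 [00101]: clauses=TFFTTFF -> 0
  row 6 [00110]: clauses=TTFTFTT -> 0
  row 7 [00111]: clauses=TTFTTTT -> 0
  row 8 [01000]: clauses=FTTTFTF -> 0
  row 9 [01001]: clauses=FTTTTTF -> 0
  row 10 [01010]: clauses=FTTTFTT -> 0
  row 11 [01011]: clauses=FTTTTTT -> 0
  row 12 [01100]: clauses=TFTTFTF -> 0
  row 13 [01101]: clauses=TFTTTFF -> 0
  row 14 [01110]: clauses=TTTTFTT -> 0
  row 15 [01111]: clauses=TTTTTTT -> 1
  row 16 [10000]: clauses=TTTTTTF -> 0
  row 17 [10001]: clauses=TTTTTTF -> 0
  row 18 [10010]: clauses=TTTFTTT -> 0
  row 19 [10011]: clauses=TTTFTTT -> 0
  row 20 [10100]: clauses=TFTTTTF -> 0
  row 21 [10101]: clauses=TFTTTFF -> 0
  row 22 [10110]: clauses=TTTFTTT -> 0
  row 23 [10111]: clauses=TTTFTTT -> 0
  row 24 [11000]: clauses=FTTTTTF -> 0
  row 25 [11001]: clauses=FTTTTTF -> 0
  row 26 [11010]: clauses=FTTTTTT -> 0
  row 27 [11011]: clauses=FTTTTTT -> 0
  row 28 [11100]: clauses=TFTTTTF -> 0
  row 29 [11101]: clauses=TFTTTFF -> 0
  row 30 [11110]: clauses=TTTTTTT -> 1
  row 31 [11111]: clauses=TTTTTTT -> 1
Full result column, 8 rows per line (x1,x2 fixed per line; x3,x4,x5 runs 000..111 left to right):
  rows 0-7 [x1,x2=00]: 00000000  (ones: 0)
  rows 8-15 [x1,x2=01]: 00000001  (ones: 1)
  rows 16-23 [x1,x2=10]: 00000000  (ones: 0)
  rows 24-31 [x1,x2=11]: 00000011  (ones: 2)
Satisfying assignments = 0+1+0+2 = 3

3


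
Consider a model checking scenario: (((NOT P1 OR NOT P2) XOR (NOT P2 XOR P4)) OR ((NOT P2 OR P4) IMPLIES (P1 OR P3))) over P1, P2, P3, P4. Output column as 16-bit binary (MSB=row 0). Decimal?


Formula: (((NOT P1 OR NOT P2) XOR (NOT P2 XOR P4)) OR ((NOT P2 OR P4) IMPLIES (P1 OR P3))) over P1, P2, P3, P4 (16 rows)
Evaluate each row (bits = P1,P2,P3,P4, MSB first):
  row 0 [0000]: (((NOT 0 OR NOT 0) XOR (NOT 0 XOR 0)) OR ((NOT 0 OR 0) IMPLIES (0 OR 0))) -> 0
  row 1 [0001]: (((NOT 0 OR NOT 0) XOR (NOT 0 XOR 1)) OR ((NOT 0 OR 1) IMPLIES (0 OR 0))) -> 1
  row 2 [0010]: (((NOT 0 OR NOT 0) XOR (NOT 0 XOR 0)) OR ((NOT 0 OR 0) IMPLIES (0 OR 1))) -> 1
  row 3 [0011]: (((NOT 0 OR NOT 0) XOR (NOT 0 XOR 1)) OR ((NOT 0 OR 1) IMPLIES (0 OR 1))) -> 1
  row 4 [0100]: (((NOT 0 OR NOT 1) XOR (NOT 1 XOR 0)) OR ((NOT 1 OR 0) IMPLIES (0 OR 0))) -> 1
  row 5 [0101]: (((NOT 0 OR NOT 1) XOR (NOT 1 XOR 1)) OR ((NOT 1 OR 1) IMPLIES (0 OR 0))) -> 0
  row 6 [0110]: (((NOT 0 OR NOT 1) XOR (NOT 1 XOR 0)) OR ((NOT 1 OR 0) IMPLIES (0 OR 1))) -> 1
  row 7 [0111]: (((NOT 0 OR NOT 1) XOR (NOT 1 XOR 1)) OR ((NOT 1 OR 1) IMPLIES (0 OR 1))) -> 1
  row 8 [1000]: (((NOT 1 OR NOT 0) XOR (NOT 0 XOR 0)) OR ((NOT 0 OR 0) IMPLIES (1 OR 0))) -> 1
  row 9 [1001]: (((NOT 1 OR NOT 0) XOR (NOT 0 XOR 1)) OR ((NOT 0 OR 1) IMPLIES (1 OR 0))) -> 1
  row 10 [1010]: (((NOT 1 OR NOT 0) XOR (NOT 0 XOR 0)) OR ((NOT 0 OR 0) IMPLIES (1 OR 1))) -> 1
  row 11 [1011]: (((NOT 1 OR NOT 0) XOR (NOT 0 XOR 1)) OR ((NOT 0 OR 1) IMPLIES (1 OR 1))) -> 1
  row 12 [1100]: (((NOT 1 OR NOT 1) XOR (NOT 1 XOR 0)) OR ((NOT 1 OR 0) IMPLIES (1 OR 0))) -> 1
  row 13 [1101]: (((NOT 1 OR NOT 1) XOR (NOT 1 XOR 1)) OR ((NOT 1 OR 1) IMPLIES (1 OR 0))) -> 1
  row 14 [1110]: (((NOT 1 OR NOT 1) XOR (NOT 1 XOR 0)) OR ((NOT 1 OR 0) IMPLIES (1 OR 1))) -> 1
  row 15 [1111]: (((NOT 1 OR NOT 1) XOR (NOT 1 XOR 1)) OR ((NOT 1 OR 1) IMPLIES (1 OR 1))) -> 1
Full result column, 4 rows per line (P1,P2 fixed per line; P3,P4 runs 00..11 left to right):
  rows 0-3 [P1,P2=00]: 0111  = hex 7
  rows 4-7 [P1,P2=01]: 1011  = hex B
  rows 8-11 [P1,P2=10]: 1111  = hex F
  rows 12-15 [P1,P2=11]: 1111  = hex F
Output column (row 0 .. row 15) = 0111101111111111
Output column grouped in 4s = 0111 1011 1111 1111 = 0x7BFF
Convert to decimal digit by digit (value = value*16 + digit):
  7 -> 7
  7*16 + 11 (B) = 123
  123*16 + 15 (F) = 1983
  1983*16 + 15 (F) = 31743
Decimal = 31743

31743


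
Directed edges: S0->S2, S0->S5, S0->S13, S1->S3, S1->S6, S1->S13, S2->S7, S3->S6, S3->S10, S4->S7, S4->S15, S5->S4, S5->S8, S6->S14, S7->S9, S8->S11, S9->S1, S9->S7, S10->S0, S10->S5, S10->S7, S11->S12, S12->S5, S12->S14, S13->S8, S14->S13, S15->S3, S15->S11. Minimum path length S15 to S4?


BFS layer-by-layer from S15:
  dist 0: {S15}
  dist 1: {S3, S11}
  dist 2: {S6, S10, S12}
  dist 3: {S0, S5, S7, S14}
  dist 4: {S2, S4, S8, S9, S13}
  -> S4 reached at distance 4
Shortest path length = 4

4


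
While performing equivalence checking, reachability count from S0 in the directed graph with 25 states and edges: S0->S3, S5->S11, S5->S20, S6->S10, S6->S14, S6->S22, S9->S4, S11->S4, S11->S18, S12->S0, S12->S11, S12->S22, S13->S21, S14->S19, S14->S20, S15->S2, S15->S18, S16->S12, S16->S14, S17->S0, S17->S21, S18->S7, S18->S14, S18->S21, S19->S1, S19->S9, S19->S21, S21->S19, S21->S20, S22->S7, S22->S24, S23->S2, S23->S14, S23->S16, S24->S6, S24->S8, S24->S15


BFS from S0:
  layer 0: {S0}
  layer 1: {S3}
Reachable set: {S0, S3}
Count = 2

2


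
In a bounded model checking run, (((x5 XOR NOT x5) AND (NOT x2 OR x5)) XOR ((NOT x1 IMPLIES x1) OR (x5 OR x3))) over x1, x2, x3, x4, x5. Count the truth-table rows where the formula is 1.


Formula: (((x5 XOR NOT x5) AND (NOT x2 OR x5)) XOR ((NOT x1 IMPLIES x1) OR (x5 OR x3))) over 5 vars (32 rows)
Evaluate each row (x1, x2, x3, x4, x5 as bits, MSB first):
  row 0 [00000]: (((0 XOR NOT 0) AND (NOT 0 OR 0)) XOR ((NOT 0 IMPLIES 0) OR (0 OR 0))) -> 1
  row 1 [00001]: (((1 XOR NOT 1) AND (NOT 0 OR 1)) XOR ((NOT 0 IMPLIES 0) OR (1 OR 0))) -> 0
  row 2 [00010]: (((0 XOR NOT 0) AND (NOT 0 OR 0)) XOR ((NOT 0 IMPLIES 0) OR (0 OR 0))) -> 1
  row 3 [00011]: (((1 XOR NOT 1) AND (NOT 0 OR 1)) XOR ((NOT 0 IMPLIES 0) OR (1 OR 0))) -> 0
  row 4 [00100]: (((0 XOR NOT 0) AND (NOT 0 OR 0)) XOR ((NOT 0 IMPLIES 0) OR (0 OR 1))) -> 0
  row 5 [00101]: (((1 XOR NOT 1) AND (NOT 0 OR 1)) XOR ((NOT 0 IMPLIES 0) OR (1 OR 1))) -> 0
  row 6 [00110]: (((0 XOR NOT 0) AND (NOT 0 OR 0)) XOR ((NOT 0 IMPLIES 0) OR (0 OR 1))) -> 0
  row 7 [00111]: (((1 XOR NOT 1) AND (NOT 0 OR 1)) XOR ((NOT 0 IMPLIES 0) OR (1 OR 1))) -> 0
  row 8 [01000]: (((0 XOR NOT 0) AND (NOT 1 OR 0)) XOR ((NOT 0 IMPLIES 0) OR (0 OR 0))) -> 0
  row 9 [01001]: (((1 XOR NOT 1) AND (NOT 1 OR 1)) XOR ((NOT 0 IMPLIES 0) OR (1 OR 0))) -> 0
  row 10 [01010]: (((0 XOR NOT 0) AND (NOT 1 OR 0)) XOR ((NOT 0 IMPLIES 0) OR (0 OR 0))) -> 0
  row 11 [01011]: (((1 XOR NOT 1) AND (NOT 1 OR 1)) XOR ((NOT 0 IMPLIES 0) OR (1 OR 0))) -> 0
  row 12 [01100]: (((0 XOR NOT 0) AND (NOT 1 OR 0)) XOR ((NOT 0 IMPLIES 0) OR (0 OR 1))) -> 1
  row 13 [01101]: (((1 XOR NOT 1) AND (NOT 1 OR 1)) XOR ((NOT 0 IMPLIES 0) OR (1 OR 1))) -> 0
  row 14 [01110]: (((0 XOR NOT 0) AND (NOT 1 OR 0)) XOR ((NOT 0 IMPLIES 0) OR (0 OR 1))) -> 1
  row 15 [01111]: (((1 XOR NOT 1) AND (NOT 1 OR 1)) XOR ((NOT 0 IMPLIES 0) OR (1 OR 1))) -> 0
  row 16 [10000]: (((0 XOR NOT 0) AND (NOT 0 OR 0)) XOR ((NOT 1 IMPLIES 1) OR (0 OR 0))) -> 0
  row 17 [10001]: (((1 XOR NOT 1) AND (NOT 0 OR 1)) XOR ((NOT 1 IMPLIES 1) OR (1 OR 0))) -> 0
  row 18 [10010]: (((0 XOR NOT 0) AND (NOT 0 OR 0)) XOR ((NOT 1 IMPLIES 1) OR (0 OR 0))) -> 0
  row 19 [10011]: (((1 XOR NOT 1) AND (NOT 0 OR 1)) XOR ((NOT 1 IMPLIES 1) OR (1 OR 0))) -> 0
  row 20 [10100]: (((0 XOR NOT 0) AND (NOT 0 OR 0)) XOR ((NOT 1 IMPLIES 1) OR (0 OR 1))) -> 0
  row 21 [10101]: (((1 XOR NOT 1) AND (NOT 0 OR 1)) XOR ((NOT 1 IMPLIES 1) OR (1 OR 1))) -> 0
  row 22 [10110]: (((0 XOR NOT 0) AND (NOT 0 OR 0)) XOR ((NOT 1 IMPLIES 1) OR (0 OR 1))) -> 0
  row 23 [10111]: (((1 XOR NOT 1) AND (NOT 0 OR 1)) XOR ((NOT 1 IMPLIES 1) OR (1 OR 1))) -> 0
  row 24 [11000]: (((0 XOR NOT 0) AND (NOT 1 OR 0)) XOR ((NOT 1 IMPLIES 1) OR (0 OR 0))) -> 1
  row 25 [11001]: (((1 XOR NOT 1) AND (NOT 1 OR 1)) XOR ((NOT 1 IMPLIES 1) OR (1 OR 0))) -> 0
  row 26 [11010]: (((0 XOR NOT 0) AND (NOT 1 OR 0)) XOR ((NOT 1 IMPLIES 1) OR (0 OR 0))) -> 1
  row 27 [11011]: (((1 XOR NOT 1) AND (NOT 1 OR 1)) XOR ((NOT 1 IMPLIES 1) OR (1 OR 0))) -> 0
  row 28 [11100]: (((0 XOR NOT 0) AND (NOT 1 OR 0)) XOR ((NOT 1 IMPLIES 1) OR (0 OR 1))) -> 1
  row 29 [11101]: (((1 XOR NOT 1) AND (NOT 1 OR 1)) XOR ((NOT 1 IMPLIES 1) OR (1 OR 1))) -> 0
  row 30 [11110]: (((0 XOR NOT 0) AND (NOT 1 OR 0)) XOR ((NOT 1 IMPLIES 1) OR (0 OR 1))) -> 1
  row 31 [11111]: (((1 XOR NOT 1) AND (NOT 1 OR 1)) XOR ((NOT 1 IMPLIES 1) OR (1 OR 1))) -> 0
Full result column, 8 rows per line (x1,x2 fixed per line; x3,x4,x5 runs 000..111 left to right):
  rows 0-7 [x1,x2=00]: 10100000  (ones: 2)
  rows 8-15 [x1,x2=01]: 00001010  (ones: 2)
  rows 16-23 [x1,x2=10]: 00000000  (ones: 0)
  rows 24-31 [x1,x2=11]: 10101010  (ones: 4)
Count of 1-rows = 2+2+0+4 = 8

8


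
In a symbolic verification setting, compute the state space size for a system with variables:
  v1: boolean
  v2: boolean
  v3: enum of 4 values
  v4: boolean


State space = product of domain sizes of all variables.
Domain sizes:
  v1 (boolean): 2
  v2 (boolean): 2
  v3 (enum of 4 values): 4
  v4 (boolean): 2
Product = 2 * 2 * 4 * 2 = 32

32


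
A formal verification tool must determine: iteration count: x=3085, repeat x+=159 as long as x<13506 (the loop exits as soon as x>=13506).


Step 1: x goes from 3085 toward 13506 by 159; the body runs while x<13506, so iterations = ceil((bound-start)/step)
Step 2: Distance=10421
Step 3: ceil(10421/159)=66

66


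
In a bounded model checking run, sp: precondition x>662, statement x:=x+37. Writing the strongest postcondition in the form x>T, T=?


Formula: sp(P, x:=E) = exists old_x. (x = E[old_x/x]) AND P[old_x/x] (old_x is the value of x before the assignment; eliminate old_x by solving x = E[old_x/x] for old_x)
Step 1: Precondition P: x>662, i.e. old_x > 662
Step 2: Assignment gives x = old_x + 37, so old_x = x - 37
Step 3: Substitute into P: x - 37 > 662
Step 4: Simplify: x > 662+37 = 699

699


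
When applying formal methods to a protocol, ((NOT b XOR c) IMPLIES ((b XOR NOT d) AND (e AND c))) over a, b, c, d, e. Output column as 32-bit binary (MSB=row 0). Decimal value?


Formula: ((NOT b XOR c) IMPLIES ((b XOR NOT d) AND (e AND c))) over a, b, c, d, e (32 rows)
Evaluate each row (bits = a,b,c,d,e, MSB first):
  row 0 [00000]: ((NOT 0 XOR 0) IMPLIES ((0 XOR NOT 0) AND (0 AND 0))) -> 0
  row 1 [00001]: ((NOT 0 XOR 0) IMPLIES ((0 XOR NOT 0) AND (1 AND 0))) -> 0
  row 2 [00010]: ((NOT 0 XOR 0) IMPLIES ((0 XOR NOT 1) AND (0 AND 0))) -> 0
  row 3 [00011]: ((NOT 0 XOR 0) IMPLIES ((0 XOR NOT 1) AND (1 AND 0))) -> 0
  row 4 [00100]: ((NOT 0 XOR 1) IMPLIES ((0 XOR NOT 0) AND (0 AND 1))) -> 1
  row 5 [00101]: ((NOT 0 XOR 1) IMPLIES ((0 XOR NOT 0) AND (1 AND 1))) -> 1
  row 6 [00110]: ((NOT 0 XOR 1) IMPLIES ((0 XOR NOT 1) AND (0 AND 1))) -> 1
  row 7 [00111]: ((NOT 0 XOR 1) IMPLIES ((0 XOR NOT 1) AND (1 AND 1))) -> 1
  row 8 [01000]: ((NOT 1 XOR 0) IMPLIES ((1 XOR NOT 0) AND (0 AND 0))) -> 1
  row 9 [01001]: ((NOT 1 XOR 0) IMPLIES ((1 XOR NOT 0) AND (1 AND 0))) -> 1
  row 10 [01010]: ((NOT 1 XOR 0) IMPLIES ((1 XOR NOT 1) AND (0 AND 0))) -> 1
  row 11 [01011]: ((NOT 1 XOR 0) IMPLIES ((1 XOR NOT 1) AND (1 AND 0))) -> 1
  row 12 [01100]: ((NOT 1 XOR 1) IMPLIES ((1 XOR NOT 0) AND (0 AND 1))) -> 0
  row 13 [01101]: ((NOT 1 XOR 1) IMPLIES ((1 XOR NOT 0) AND (1 AND 1))) -> 0
  row 14 [01110]: ((NOT 1 XOR 1) IMPLIES ((1 XOR NOT 1) AND (0 AND 1))) -> 0
  row 15 [01111]: ((NOT 1 XOR 1) IMPLIES ((1 XOR NOT 1) AND (1 AND 1))) -> 1
  row 16 [10000]: ((NOT 0 XOR 0) IMPLIES ((0 XOR NOT 0) AND (0 AND 0))) -> 0
  row 17 [10001]: ((NOT 0 XOR 0) IMPLIES ((0 XOR NOT 0) AND (1 AND 0))) -> 0
  row 18 [10010]: ((NOT 0 XOR 0) IMPLIES ((0 XOR NOT 1) AND (0 AND 0))) -> 0
  row 19 [10011]: ((NOT 0 XOR 0) IMPLIES ((0 XOR NOT 1) AND (1 AND 0))) -> 0
  row 20 [10100]: ((NOT 0 XOR 1) IMPLIES ((0 XOR NOT 0) AND (0 AND 1))) -> 1
  row 21 [10101]: ((NOT 0 XOR 1) IMPLIES ((0 XOR NOT 0) AND (1 AND 1))) -> 1
  row 22 [10110]: ((NOT 0 XOR 1) IMPLIES ((0 XOR NOT 1) AND (0 AND 1))) -> 1
  row 23 [10111]: ((NOT 0 XOR 1) IMPLIES ((0 XOR NOT 1) AND (1 AND 1))) -> 1
  row 24 [11000]: ((NOT 1 XOR 0) IMPLIES ((1 XOR NOT 0) AND (0 AND 0))) -> 1
  row 25 [11001]: ((NOT 1 XOR 0) IMPLIES ((1 XOR NOT 0) AND (1 AND 0))) -> 1
  row 26 [11010]: ((NOT 1 XOR 0) IMPLIES ((1 XOR NOT 1) AND (0 AND 0))) -> 1
  row 27 [11011]: ((NOT 1 XOR 0) IMPLIES ((1 XOR NOT 1) AND (1 AND 0))) -> 1
  row 28 [11100]: ((NOT 1 XOR 1) IMPLIES ((1 XOR NOT 0) AND (0 AND 1))) -> 0
  row 29 [11101]: ((NOT 1 XOR 1) IMPLIES ((1 XOR NOT 0) AND (1 AND 1))) -> 0
  row 30 [11110]: ((NOT 1 XOR 1) IMPLIES ((1 XOR NOT 1) AND (0 AND 1))) -> 0
  row 31 [11111]: ((NOT 1 XOR 1) IMPLIES ((1 XOR NOT 1) AND (1 AND 1))) -> 1
Full result column, 4 rows per line (a,b,c fixed per line; d,e runs 00..11 left to right):
  rows 0-3 [a,b,c=000]: 0000  = hex 0
  rows 4-7 [a,b,c=001]: 1111  = hex F
  rows 8-11 [a,b,c=010]: 1111  = hex F
  rows 12-15 [a,b,c=011]: 0001  = hex 1
  rows 16-19 [a,b,c=100]: 0000  = hex 0
  rows 20-23 [a,b,c=101]: 1111  = hex F
  rows 24-27 [a,b,c=110]: 1111  = hex F
  rows 28-31 [a,b,c=111]: 0001  = hex 1
Output column (row 0 .. row 31) = 00001111111100010000111111110001
Output column grouped in 4s = 0000 1111 1111 0001 0000 1111 1111 0001 = 0x0FF10FF1
Convert to decimal digit by digit (value = value*16 + digit):
  0 -> 0
  0*16 + 15 (F) = 15
  15*16 + 15 (F) = 255
  255*16 + 1 = 4081
  4081*16 + 0 = 65296
  65296*16 + 15 (F) = 1044751
  1044751*16 + 15 (F) = 16716031
  16716031*16 + 1 = 267456497
Decimal = 267456497

267456497


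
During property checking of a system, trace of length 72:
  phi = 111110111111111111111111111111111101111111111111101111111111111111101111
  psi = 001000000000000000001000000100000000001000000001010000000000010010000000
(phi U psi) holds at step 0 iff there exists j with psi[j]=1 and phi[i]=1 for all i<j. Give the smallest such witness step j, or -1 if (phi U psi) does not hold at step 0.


(phi U psi) at 0: need smallest j with psi[j]=1 and phi[i]=1 for all i in [0,j).
Scan from step 0:
  step 0: phi=1, psi=0 -> continue
  step 1: phi=1, psi=0 -> continue
  step 2: psi=1 and phi held for [0,2) -> witness found
Witness step = 2

2


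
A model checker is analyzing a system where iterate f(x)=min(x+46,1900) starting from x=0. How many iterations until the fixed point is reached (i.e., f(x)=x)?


Step 1: x=0, cap=1900, increment=46
Step 2: x grows by 46 each step until capped at 1900; fixed point is x=1900
Step 3: iterations = ceil(1900/46) = 42

42


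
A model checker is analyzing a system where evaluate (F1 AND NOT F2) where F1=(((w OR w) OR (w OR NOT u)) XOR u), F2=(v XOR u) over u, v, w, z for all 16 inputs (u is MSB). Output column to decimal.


F1 = (((w OR w) OR (w OR NOT u)) XOR u)
F2 = (v XOR u)
Counterexample to F1=>F2 is where F1=1 and F2=0.
Evaluate each row (bits = u,v,w,z, MSB first):
  row 0 [0000]: F1=1 F2=0 -> F1&~F2 -> 1
  row 1 [0001]: F1=1 F2=0 -> F1&~F2 -> 1
  row 2 [0010]: F1=1 F2=0 -> F1&~F2 -> 1
  row 3 [0011]: F1=1 F2=0 -> F1&~F2 -> 1
  row 4 [0100]: F1=1 F2=1 -> F1&~F2 -> 0
  row 5 [0101]: F1=1 F2=1 -> F1&~F2 -> 0
  row 6 [0110]: F1=1 F2=1 -> F1&~F2 -> 0
  row 7 [0111]: F1=1 F2=1 -> F1&~F2 -> 0
  row 8 [1000]: F1=1 F2=1 -> F1&~F2 -> 0
  row 9 [1001]: F1=1 F2=1 -> F1&~F2 -> 0
  row 10 [1010]: F1=0 F2=1 -> F1&~F2 -> 0
  row 11 [1011]: F1=0 F2=1 -> F1&~F2 -> 0
  row 12 [1100]: F1=1 F2=0 -> F1&~F2 -> 1
  row 13 [1101]: F1=1 F2=0 -> F1&~F2 -> 1
  row 14 [1110]: F1=0 F2=0 -> F1&~F2 -> 0
  row 15 [1111]: F1=0 F2=0 -> F1&~F2 -> 0
Full result column, 4 rows per line (u,v fixed per line; w,z runs 00..11 left to right):
  rows 0-3 [u,v=00]: 1111  = hex F
  rows 4-7 [u,v=01]: 0000  = hex 0
  rows 8-11 [u,v=10]: 0000  = hex 0
  rows 12-15 [u,v=11]: 1100  = hex C
Counterexample vector (row 0 .. row 15) = 1111000000001100
Output column grouped in 4s = 1111 0000 0000 1100 = 0xF00C
Convert to decimal digit by digit (value = value*16 + digit):
  F -> 15
  15*16 + 0 = 240
  240*16 + 0 = 3840
  3840*16 + 12 (C) = 61452
Decimal = 61452

61452


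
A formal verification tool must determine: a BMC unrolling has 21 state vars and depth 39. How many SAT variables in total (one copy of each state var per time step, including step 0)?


BMC unrolls to depth k, creating one copy of each state var for steps 0..k.
Step count = 39 + 1 = 40 (steps 0 through 39)
Vars per step = 21
Total = 21 * 40 = 840

840


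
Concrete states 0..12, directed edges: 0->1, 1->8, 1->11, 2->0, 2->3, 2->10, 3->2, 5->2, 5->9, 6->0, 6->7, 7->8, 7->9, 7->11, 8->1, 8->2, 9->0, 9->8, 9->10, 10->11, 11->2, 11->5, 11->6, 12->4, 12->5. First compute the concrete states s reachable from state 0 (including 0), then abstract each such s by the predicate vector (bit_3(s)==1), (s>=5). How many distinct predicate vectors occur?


BFS from 0:
Concrete reachable: {0, 1, 2, 3, 5, 6, 7, 8, 9, 10, 11}
Abstract via predicates (bit_3(s)==1), (s>=5):
  (0,0) <- {0, 1, 2, 3}
  (0,1) <- {5, 6, 7}
  (1,1) <- {8, 9, 10, 11}
Distinct abstract states = 3

3


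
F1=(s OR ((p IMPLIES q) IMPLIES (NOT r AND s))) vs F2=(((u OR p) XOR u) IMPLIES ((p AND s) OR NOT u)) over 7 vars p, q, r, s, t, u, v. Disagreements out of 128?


F1 = (s OR ((p IMPLIES q) IMPLIES (NOT r AND s)))
F2 = (((u OR p) XOR u) IMPLIES ((p AND s) OR NOT u))
Evaluate both on each of 128 rows (bits = p,q,r,s,t,u,v):
  row 0 [0000000]: F1=0 F2=1 (differ) -> 1
  row 1 [0000001]: F1=0 F2=1 (differ) -> 1
  row 2 [0000010]: F1=0 F2=1 (differ) -> 1
  row 3 [0000011]: F1=0 F2=1 (differ) -> 1
  row 4 [0000100]: F1=0 F2=1 (differ) -> 1
  (every remaining row is evaluated the same way; all 128 results are listed next)
Full result column, 8 rows per line (p,q,r,s fixed per line; t,u,v runs 000..111 left to right):
  rows 0-7 [p,q,r,s=0000]: 11111111  (ones: 8)
  rows 8-15 [p,q,r,s=0001]: 00000000  (ones: 0)
  rows 16-23 [p,q,r,s=0010]: 11111111  (ones: 8)
  rows 24-31 [p,q,r,s=0011]: 00000000  (ones: 0)
  rows 32-39 [p,q,r,s=0100]: 11111111  (ones: 8)
  rows 40-47 [p,q,r,s=0101]: 00000000  (ones: 0)
  rows 48-55 [p,q,r,s=0110]: 11111111  (ones: 8)
  rows 56-63 [p,q,r,s=0111]: 00000000  (ones: 0)
  rows 64-71 [p,q,r,s=1000]: 00000000  (ones: 0)
  rows 72-79 [p,q,r,s=1001]: 00000000  (ones: 0)
  rows 80-87 [p,q,r,s=1010]: 00000000  (ones: 0)
  rows 88-95 [p,q,r,s=1011]: 00000000  (ones: 0)
  rows 96-103 [p,q,r,s=1100]: 11111111  (ones: 8)
  rows 104-111 [p,q,r,s=1101]: 00000000  (ones: 0)
  rows 112-119 [p,q,r,s=1110]: 11111111  (ones: 8)
  rows 120-127 [p,q,r,s=1111]: 00000000  (ones: 0)
Disagreements = 8+0+8+0+8+0+8+0+0+0+0+0+8+0+8+0 = 48

48


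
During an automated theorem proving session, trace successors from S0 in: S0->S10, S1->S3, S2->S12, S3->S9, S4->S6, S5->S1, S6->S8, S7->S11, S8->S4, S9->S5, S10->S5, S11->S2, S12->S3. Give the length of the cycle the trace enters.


Trace from S0 until a state repeats:
  S0 -> S10 -> S5 -> S1 -> S3 -> S9 -> S5
S5 first seen at step 2, revisited at step 6.
Cycle length = 6 - 2 = 4

4


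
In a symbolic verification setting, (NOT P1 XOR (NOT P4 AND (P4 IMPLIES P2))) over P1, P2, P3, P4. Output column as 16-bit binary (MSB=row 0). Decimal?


Formula: (NOT P1 XOR (NOT P4 AND (P4 IMPLIES P2))) over P1, P2, P3, P4 (16 rows)
Evaluate each row (bits = P1,P2,P3,P4, MSB first):
  row 0 [0000]: (NOT 0 XOR (NOT 0 AND (0 IMPLIES 0))) -> 0
  row 1 [0001]: (NOT 0 XOR (NOT 1 AND (1 IMPLIES 0))) -> 1
  row 2 [0010]: (NOT 0 XOR (NOT 0 AND (0 IMPLIES 0))) -> 0
  row 3 [0011]: (NOT 0 XOR (NOT 1 AND (1 IMPLIES 0))) -> 1
  row 4 [0100]: (NOT 0 XOR (NOT 0 AND (0 IMPLIES 1))) -> 0
  row 5 [0101]: (NOT 0 XOR (NOT 1 AND (1 IMPLIES 1))) -> 1
  row 6 [0110]: (NOT 0 XOR (NOT 0 AND (0 IMPLIES 1))) -> 0
  row 7 [0111]: (NOT 0 XOR (NOT 1 AND (1 IMPLIES 1))) -> 1
  row 8 [1000]: (NOT 1 XOR (NOT 0 AND (0 IMPLIES 0))) -> 1
  row 9 [1001]: (NOT 1 XOR (NOT 1 AND (1 IMPLIES 0))) -> 0
  row 10 [1010]: (NOT 1 XOR (NOT 0 AND (0 IMPLIES 0))) -> 1
  row 11 [1011]: (NOT 1 XOR (NOT 1 AND (1 IMPLIES 0))) -> 0
  row 12 [1100]: (NOT 1 XOR (NOT 0 AND (0 IMPLIES 1))) -> 1
  row 13 [1101]: (NOT 1 XOR (NOT 1 AND (1 IMPLIES 1))) -> 0
  row 14 [1110]: (NOT 1 XOR (NOT 0 AND (0 IMPLIES 1))) -> 1
  row 15 [1111]: (NOT 1 XOR (NOT 1 AND (1 IMPLIES 1))) -> 0
Full result column, 4 rows per line (P1,P2 fixed per line; P3,P4 runs 00..11 left to right):
  rows 0-3 [P1,P2=00]: 0101  = hex 5
  rows 4-7 [P1,P2=01]: 0101  = hex 5
  rows 8-11 [P1,P2=10]: 1010  = hex A
  rows 12-15 [P1,P2=11]: 1010  = hex A
Output column (row 0 .. row 15) = 0101010110101010
Output column grouped in 4s = 0101 0101 1010 1010 = 0x55AA
Convert to decimal digit by digit (value = value*16 + digit):
  5 -> 5
  5*16 + 5 = 85
  85*16 + 10 (A) = 1370
  1370*16 + 10 (A) = 21930
Decimal = 21930

21930


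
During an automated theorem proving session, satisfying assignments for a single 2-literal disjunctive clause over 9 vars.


Step 1: Total=2^9=512
Step 2: Unsat when all 2 false: 2^7=128
Step 3: Sat=512-128=384

384


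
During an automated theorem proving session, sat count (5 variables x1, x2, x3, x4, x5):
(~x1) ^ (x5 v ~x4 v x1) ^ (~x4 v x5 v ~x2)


CNF with 3 clauses over 5 vars (32 assignments).
An assignment satisfies CNF iff every clause has >=1 true literal.
Check each row (bits = x1,x2,x3,x4,x5; clause T/F shown):
  row 0 [00000]: clauses=TTT -> 1
  row 1 [00001]: clauses=TTT -> 1
  row 2 [00010]: clauses=TFT -> 0
  row 3 [00011]: clauses=TTT -> 1
  row 4 [00100]: clauses=TTT -> 1
  row 5 [00101]: clauses=TTT -> 1
  row 6 [00110]: clauses=TFT -> 0
  row 7 [00111]: clauses=TTT -> 1
  row 8 [01000]: clauses=TTT -> 1
  row 9 [01001]: clauses=TTT -> 1
  row 10 [01010]: clauses=TFF -> 0
  row 11 [01011]: clauses=TTT -> 1
  row 12 [01100]: clauses=TTT -> 1
  row 13 [01101]: clauses=TTT -> 1
  row 14 [01110]: clauses=TFF -> 0
  row 15 [01111]: clauses=TTT -> 1
  row 16 [10000]: clauses=FTT -> 0
  row 17 [10001]: clauses=FTT -> 0
  row 18 [10010]: clauses=FTT -> 0
  row 19 [10011]: clauses=FTT -> 0
  row 20 [10100]: clauses=FTT -> 0
  row 21 [10101]: clauses=FTT -> 0
  row 22 [10110]: clauses=FTT -> 0
  row 23 [10111]: clauses=FTT -> 0
  row 24 [11000]: clauses=FTT -> 0
  row 25 [11001]: clauses=FTT -> 0
  row 26 [11010]: clauses=FTF -> 0
  row 27 [11011]: clauses=FTT -> 0
  row 28 [11100]: clauses=FTT -> 0
  row 29 [11101]: clauses=FTT -> 0
  row 30 [11110]: clauses=FTF -> 0
  row 31 [11111]: clauses=FTT -> 0
Full result column, 8 rows per line (x1,x2 fixed per line; x3,x4,x5 runs 000..111 left to right):
  rows 0-7 [x1,x2=00]: 11011101  (ones: 6)
  rows 8-15 [x1,x2=01]: 11011101  (ones: 6)
  rows 16-23 [x1,x2=10]: 00000000  (ones: 0)
  rows 24-31 [x1,x2=11]: 00000000  (ones: 0)
Satisfying assignments = 6+6+0+0 = 12

12


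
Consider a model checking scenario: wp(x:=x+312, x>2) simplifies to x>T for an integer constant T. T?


Formula: wp(x:=E, P) = P[E/x] (substitute E for x in postcondition)
Step 1: Postcondition: x>2
Step 2: Substitute x+312 for x: x+312>2
Step 3: Solve for x: x > 2-312 = -310

-310


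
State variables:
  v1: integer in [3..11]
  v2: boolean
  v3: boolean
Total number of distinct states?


State space = product of domain sizes of all variables.
Domain sizes:
  v1 (integer in [3..11]): 9
  v2 (boolean): 2
  v3 (boolean): 2
Product = 9 * 2 * 2 = 36

36


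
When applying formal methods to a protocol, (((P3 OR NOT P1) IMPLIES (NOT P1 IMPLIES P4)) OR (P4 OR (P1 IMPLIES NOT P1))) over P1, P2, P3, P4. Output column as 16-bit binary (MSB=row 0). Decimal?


Formula: (((P3 OR NOT P1) IMPLIES (NOT P1 IMPLIES P4)) OR (P4 OR (P1 IMPLIES NOT P1))) over P1, P2, P3, P4 (16 rows)
Evaluate each row (bits = P1,P2,P3,P4, MSB first):
  row 0 [0000]: (((0 OR NOT 0) IMPLIES (NOT 0 IMPLIES 0)) OR (0 OR (0 IMPLIES NOT 0))) -> 1
  row 1 [0001]: (((0 OR NOT 0) IMPLIES (NOT 0 IMPLIES 1)) OR (1 OR (0 IMPLIES NOT 0))) -> 1
  row 2 [0010]: (((1 OR NOT 0) IMPLIES (NOT 0 IMPLIES 0)) OR (0 OR (0 IMPLIES NOT 0))) -> 1
  row 3 [0011]: (((1 OR NOT 0) IMPLIES (NOT 0 IMPLIES 1)) OR (1 OR (0 IMPLIES NOT 0))) -> 1
  row 4 [0100]: (((0 OR NOT 0) IMPLIES (NOT 0 IMPLIES 0)) OR (0 OR (0 IMPLIES NOT 0))) -> 1
  row 5 [0101]: (((0 OR NOT 0) IMPLIES (NOT 0 IMPLIES 1)) OR (1 OR (0 IMPLIES NOT 0))) -> 1
  row 6 [0110]: (((1 OR NOT 0) IMPLIES (NOT 0 IMPLIES 0)) OR (0 OR (0 IMPLIES NOT 0))) -> 1
  row 7 [0111]: (((1 OR NOT 0) IMPLIES (NOT 0 IMPLIES 1)) OR (1 OR (0 IMPLIES NOT 0))) -> 1
  row 8 [1000]: (((0 OR NOT 1) IMPLIES (NOT 1 IMPLIES 0)) OR (0 OR (1 IMPLIES NOT 1))) -> 1
  row 9 [1001]: (((0 OR NOT 1) IMPLIES (NOT 1 IMPLIES 1)) OR (1 OR (1 IMPLIES NOT 1))) -> 1
  row 10 [1010]: (((1 OR NOT 1) IMPLIES (NOT 1 IMPLIES 0)) OR (0 OR (1 IMPLIES NOT 1))) -> 1
  row 11 [1011]: (((1 OR NOT 1) IMPLIES (NOT 1 IMPLIES 1)) OR (1 OR (1 IMPLIES NOT 1))) -> 1
  row 12 [1100]: (((0 OR NOT 1) IMPLIES (NOT 1 IMPLIES 0)) OR (0 OR (1 IMPLIES NOT 1))) -> 1
  row 13 [1101]: (((0 OR NOT 1) IMPLIES (NOT 1 IMPLIES 1)) OR (1 OR (1 IMPLIES NOT 1))) -> 1
  row 14 [1110]: (((1 OR NOT 1) IMPLIES (NOT 1 IMPLIES 0)) OR (0 OR (1 IMPLIES NOT 1))) -> 1
  row 15 [1111]: (((1 OR NOT 1) IMPLIES (NOT 1 IMPLIES 1)) OR (1 OR (1 IMPLIES NOT 1))) -> 1
Full result column, 4 rows per line (P1,P2 fixed per line; P3,P4 runs 00..11 left to right):
  rows 0-3 [P1,P2=00]: 1111  = hex F
  rows 4-7 [P1,P2=01]: 1111  = hex F
  rows 8-11 [P1,P2=10]: 1111  = hex F
  rows 12-15 [P1,P2=11]: 1111  = hex F
Output column (row 0 .. row 15) = 1111111111111111
Output column grouped in 4s = 1111 1111 1111 1111 = 0xFFFF
Convert to decimal digit by digit (value = value*16 + digit):
  F -> 15
  15*16 + 15 (F) = 255
  255*16 + 15 (F) = 4095
  4095*16 + 15 (F) = 65535
Decimal = 65535

65535


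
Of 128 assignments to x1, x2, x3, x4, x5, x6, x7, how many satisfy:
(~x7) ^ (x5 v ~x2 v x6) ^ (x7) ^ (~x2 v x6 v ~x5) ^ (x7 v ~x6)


CNF with 5 clauses over 7 vars (128 assignments).
An assignment satisfies CNF iff every clause has >=1 true literal.
Check each row (bits = x1,x2,x3,x4,x5,x6,x7; clause T/F shown):
  row 0 [0000000]: clauses=TTFTT -> 0
  row 1 [0000001]: clauses=FTTTT -> 0
  row 2 [0000010]: clauses=TTFTF -> 0
  row 3 [0000011]: clauses=FTTTT -> 0
  row 4 [0000100]: clauses=TTFTT -> 0
  (every remaining row is evaluated the same way; all 128 results are listed next)
Full result column, 8 rows per line (x1,x2,x3,x4 fixed per line; x5,x6,x7 runs 000..111 left to right):
  rows 0-7 [x1,x2,x3,x4=0000]: 00000000  (ones: 0)
  rows 8-15 [x1,x2,x3,x4=0001]: 00000000  (ones: 0)
  rows 16-23 [x1,x2,x3,x4=0010]: 00000000  (ones: 0)
  rows 24-31 [x1,x2,x3,x4=0011]: 00000000  (ones: 0)
  rows 32-39 [x1,x2,x3,x4=0100]: 00000000  (ones: 0)
  rows 40-47 [x1,x2,x3,x4=0101]: 00000000  (ones: 0)
  rows 48-55 [x1,x2,x3,x4=0110]: 00000000  (ones: 0)
  rows 56-63 [x1,x2,x3,x4=0111]: 00000000  (ones: 0)
  rows 64-71 [x1,x2,x3,x4=1000]: 00000000  (ones: 0)
  rows 72-79 [x1,x2,x3,x4=1001]: 00000000  (ones: 0)
  rows 80-87 [x1,x2,x3,x4=1010]: 00000000  (ones: 0)
  rows 88-95 [x1,x2,x3,x4=1011]: 00000000  (ones: 0)
  rows 96-103 [x1,x2,x3,x4=1100]: 00000000  (ones: 0)
  rows 104-111 [x1,x2,x3,x4=1101]: 00000000  (ones: 0)
  rows 112-119 [x1,x2,x3,x4=1110]: 00000000  (ones: 0)
  rows 120-127 [x1,x2,x3,x4=1111]: 00000000  (ones: 0)
Satisfying assignments = 0+0+0+0+0+0+0+0+0+0+0+0+0+0+0+0 = 0

0


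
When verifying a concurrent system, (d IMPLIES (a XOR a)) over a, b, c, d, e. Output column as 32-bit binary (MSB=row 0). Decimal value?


Formula: (d IMPLIES (a XOR a)) over a, b, c, d, e (32 rows)
Evaluate each row (bits = a,b,c,d,e, MSB first):
  row 0 [00000]: (0 IMPLIES (0 XOR 0)) -> 1
  row 1 [00001]: (0 IMPLIES (0 XOR 0)) -> 1
  row 2 [00010]: (1 IMPLIES (0 XOR 0)) -> 0
  row 3 [00011]: (1 IMPLIES (0 XOR 0)) -> 0
  row 4 [00100]: (0 IMPLIES (0 XOR 0)) -> 1
  row 5 [00101]: (0 IMPLIES (0 XOR 0)) -> 1
  row 6 [00110]: (1 IMPLIES (0 XOR 0)) -> 0
  row 7 [00111]: (1 IMPLIES (0 XOR 0)) -> 0
  row 8 [01000]: (0 IMPLIES (0 XOR 0)) -> 1
  row 9 [01001]: (0 IMPLIES (0 XOR 0)) -> 1
  row 10 [01010]: (1 IMPLIES (0 XOR 0)) -> 0
  row 11 [01011]: (1 IMPLIES (0 XOR 0)) -> 0
  row 12 [01100]: (0 IMPLIES (0 XOR 0)) -> 1
  row 13 [01101]: (0 IMPLIES (0 XOR 0)) -> 1
  row 14 [01110]: (1 IMPLIES (0 XOR 0)) -> 0
  row 15 [01111]: (1 IMPLIES (0 XOR 0)) -> 0
  row 16 [10000]: (0 IMPLIES (1 XOR 1)) -> 1
  row 17 [10001]: (0 IMPLIES (1 XOR 1)) -> 1
  row 18 [10010]: (1 IMPLIES (1 XOR 1)) -> 0
  row 19 [10011]: (1 IMPLIES (1 XOR 1)) -> 0
  row 20 [10100]: (0 IMPLIES (1 XOR 1)) -> 1
  row 21 [10101]: (0 IMPLIES (1 XOR 1)) -> 1
  row 22 [10110]: (1 IMPLIES (1 XOR 1)) -> 0
  row 23 [10111]: (1 IMPLIES (1 XOR 1)) -> 0
  row 24 [11000]: (0 IMPLIES (1 XOR 1)) -> 1
  row 25 [11001]: (0 IMPLIES (1 XOR 1)) -> 1
  row 26 [11010]: (1 IMPLIES (1 XOR 1)) -> 0
  row 27 [11011]: (1 IMPLIES (1 XOR 1)) -> 0
  row 28 [11100]: (0 IMPLIES (1 XOR 1)) -> 1
  row 29 [11101]: (0 IMPLIES (1 XOR 1)) -> 1
  row 30 [11110]: (1 IMPLIES (1 XOR 1)) -> 0
  row 31 [11111]: (1 IMPLIES (1 XOR 1)) -> 0
Full result column, 4 rows per line (a,b,c fixed per line; d,e runs 00..11 left to right):
  rows 0-3 [a,b,c=000]: 1100  = hex C
  rows 4-7 [a,b,c=001]: 1100  = hex C
  rows 8-11 [a,b,c=010]: 1100  = hex C
  rows 12-15 [a,b,c=011]: 1100  = hex C
  rows 16-19 [a,b,c=100]: 1100  = hex C
  rows 20-23 [a,b,c=101]: 1100  = hex C
  rows 24-27 [a,b,c=110]: 1100  = hex C
  rows 28-31 [a,b,c=111]: 1100  = hex C
Output column (row 0 .. row 31) = 11001100110011001100110011001100
Output column grouped in 4s = 1100 1100 1100 1100 1100 1100 1100 1100 = 0xCCCCCCCC
Convert to decimal digit by digit (value = value*16 + digit):
  C -> 12
  12*16 + 12 (C) = 204
  204*16 + 12 (C) = 3276
  3276*16 + 12 (C) = 52428
  52428*16 + 12 (C) = 838860
  838860*16 + 12 (C) = 13421772
  13421772*16 + 12 (C) = 214748364
  214748364*16 + 12 (C) = 3435973836
Decimal = 3435973836

3435973836


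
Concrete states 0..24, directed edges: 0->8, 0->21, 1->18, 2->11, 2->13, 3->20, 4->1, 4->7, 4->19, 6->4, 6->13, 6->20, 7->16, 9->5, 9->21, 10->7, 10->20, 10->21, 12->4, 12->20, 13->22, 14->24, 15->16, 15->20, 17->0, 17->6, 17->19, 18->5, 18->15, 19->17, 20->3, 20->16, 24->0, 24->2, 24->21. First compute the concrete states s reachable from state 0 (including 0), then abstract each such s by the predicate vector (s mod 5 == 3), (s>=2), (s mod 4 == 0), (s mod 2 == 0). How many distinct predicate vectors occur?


BFS from 0:
Concrete reachable: {0, 8, 21}
Abstract via predicates (s mod 5 == 3), (s>=2), (s mod 4 == 0), (s mod 2 == 0):
  (0,0,1,1) <- {0}
  (0,1,0,0) <- {21}
  (1,1,1,1) <- {8}
Distinct abstract states = 3

3


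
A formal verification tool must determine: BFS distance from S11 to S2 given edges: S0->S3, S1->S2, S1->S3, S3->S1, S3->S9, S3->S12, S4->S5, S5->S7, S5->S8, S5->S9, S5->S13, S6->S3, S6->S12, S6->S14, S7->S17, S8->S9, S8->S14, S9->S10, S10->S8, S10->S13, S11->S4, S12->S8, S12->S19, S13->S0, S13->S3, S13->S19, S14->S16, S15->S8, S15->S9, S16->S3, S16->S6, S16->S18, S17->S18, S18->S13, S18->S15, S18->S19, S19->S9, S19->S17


BFS layer-by-layer from S11:
  dist 0: {S11}
  dist 1: {S4}
  dist 2: {S5}
  dist 3: {S7, S8, S9, S13}
  dist 4: {S0, S3, S10, S14, S17, S19}
  dist 5: {S1, S12, S16, S18}
  dist 6: {S2, S6, S15}
  -> S2 reached at distance 6
Shortest path length = 6

6


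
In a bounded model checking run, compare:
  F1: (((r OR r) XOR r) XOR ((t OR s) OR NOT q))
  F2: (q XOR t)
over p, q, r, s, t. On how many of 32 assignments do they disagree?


F1 = (((r OR r) XOR r) XOR ((t OR s) OR NOT q))
F2 = (q XOR t)
Evaluate both on each of 32 rows (bits = p,q,r,s,t):
  row 0 [00000]: F1=1 F2=0 (differ) -> 1
  row 1 [00001]: F1=1 F2=1 -> 0
  row 2 [00010]: F1=1 F2=0 (differ) -> 1
  row 3 [00011]: F1=1 F2=1 -> 0
  row 4 [00100]: F1=1 F2=0 (differ) -> 1
  row 5 [00101]: F1=1 F2=1 -> 0
  row 6 [00110]: F1=1 F2=0 (differ) -> 1
  row 7 [00111]: F1=1 F2=1 -> 0
  row 8 [01000]: F1=0 F2=1 (differ) -> 1
  row 9 [01001]: F1=1 F2=0 (differ) -> 1
  row 10 [01010]: F1=1 F2=1 -> 0
  row 11 [01011]: F1=1 F2=0 (differ) -> 1
  row 12 [01100]: F1=0 F2=1 (differ) -> 1
  row 13 [01101]: F1=1 F2=0 (differ) -> 1
  row 14 [01110]: F1=1 F2=1 -> 0
  row 15 [01111]: F1=1 F2=0 (differ) -> 1
  row 16 [10000]: F1=1 F2=0 (differ) -> 1
  row 17 [10001]: F1=1 F2=1 -> 0
  row 18 [10010]: F1=1 F2=0 (differ) -> 1
  row 19 [10011]: F1=1 F2=1 -> 0
  row 20 [10100]: F1=1 F2=0 (differ) -> 1
  row 21 [10101]: F1=1 F2=1 -> 0
  row 22 [10110]: F1=1 F2=0 (differ) -> 1
  row 23 [10111]: F1=1 F2=1 -> 0
  row 24 [11000]: F1=0 F2=1 (differ) -> 1
  row 25 [11001]: F1=1 F2=0 (differ) -> 1
  row 26 [11010]: F1=1 F2=1 -> 0
  row 27 [11011]: F1=1 F2=0 (differ) -> 1
  row 28 [11100]: F1=0 F2=1 (differ) -> 1
  row 29 [11101]: F1=1 F2=0 (differ) -> 1
  row 30 [11110]: F1=1 F2=1 -> 0
  row 31 [11111]: F1=1 F2=0 (differ) -> 1
Full result column, 8 rows per line (p,q fixed per line; r,s,t runs 000..111 left to right):
  rows 0-7 [p,q=00]: 10101010  (ones: 4)
  rows 8-15 [p,q=01]: 11011101  (ones: 6)
  rows 16-23 [p,q=10]: 10101010  (ones: 4)
  rows 24-31 [p,q=11]: 11011101  (ones: 6)
Disagreements = 4+6+4+6 = 20

20


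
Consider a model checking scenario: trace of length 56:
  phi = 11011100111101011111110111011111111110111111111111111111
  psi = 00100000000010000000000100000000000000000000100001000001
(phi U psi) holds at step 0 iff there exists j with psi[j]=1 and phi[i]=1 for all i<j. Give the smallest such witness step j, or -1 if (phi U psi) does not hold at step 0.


(phi U psi) at 0: need smallest j with psi[j]=1 and phi[i]=1 for all i in [0,j).
Scan from step 0:
  step 0: phi=1, psi=0 -> continue
  step 1: phi=1, psi=0 -> continue
  step 2: psi=1 and phi held for [0,2) -> witness found
Witness step = 2

2


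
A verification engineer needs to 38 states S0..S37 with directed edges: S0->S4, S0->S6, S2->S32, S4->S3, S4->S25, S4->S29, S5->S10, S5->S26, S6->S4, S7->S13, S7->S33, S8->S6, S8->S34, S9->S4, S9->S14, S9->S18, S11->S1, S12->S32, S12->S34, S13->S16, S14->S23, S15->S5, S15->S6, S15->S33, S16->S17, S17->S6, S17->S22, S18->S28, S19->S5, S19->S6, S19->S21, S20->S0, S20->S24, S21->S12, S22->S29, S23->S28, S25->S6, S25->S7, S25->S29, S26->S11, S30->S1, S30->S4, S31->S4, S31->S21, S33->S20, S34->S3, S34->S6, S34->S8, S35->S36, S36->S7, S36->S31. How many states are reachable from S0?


BFS from S0:
  layer 0: {S0}
  layer 1: {S4, S6}
  layer 2: {S3, S25, S29}
  layer 3: {S7}
  layer 4: {S13, S33}
  layer 5: {S16, S20}
  layer 6: {S17, S24}
  layer 7: {S22}
Reachable set: {S0, S3, S4, S6, S7, S13, S16, S17, S20, S22, S24, S25, S29, S33}
Count = 14

14


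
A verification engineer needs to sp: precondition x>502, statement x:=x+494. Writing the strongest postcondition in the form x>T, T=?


Formula: sp(P, x:=E) = exists old_x. (x = E[old_x/x]) AND P[old_x/x] (old_x is the value of x before the assignment; eliminate old_x by solving x = E[old_x/x] for old_x)
Step 1: Precondition P: x>502, i.e. old_x > 502
Step 2: Assignment gives x = old_x + 494, so old_x = x - 494
Step 3: Substitute into P: x - 494 > 502
Step 4: Simplify: x > 502+494 = 996

996


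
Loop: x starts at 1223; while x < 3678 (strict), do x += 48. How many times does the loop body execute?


Step 1: x goes from 1223 toward 3678 by 48; the body runs while x<3678, so iterations = ceil((bound-start)/step)
Step 2: Distance=2455
Step 3: ceil(2455/48)=52

52


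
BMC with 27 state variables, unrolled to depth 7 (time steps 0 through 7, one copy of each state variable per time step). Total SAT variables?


BMC unrolls to depth k, creating one copy of each state var for steps 0..k.
Step count = 7 + 1 = 8 (steps 0 through 7)
Vars per step = 27
Total = 27 * 8 = 216

216


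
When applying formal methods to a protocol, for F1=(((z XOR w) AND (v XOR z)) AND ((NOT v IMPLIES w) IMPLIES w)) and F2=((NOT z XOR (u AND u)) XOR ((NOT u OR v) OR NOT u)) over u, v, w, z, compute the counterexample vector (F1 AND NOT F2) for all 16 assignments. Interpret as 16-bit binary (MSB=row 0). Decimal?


F1 = (((z XOR w) AND (v XOR z)) AND ((NOT v IMPLIES w) IMPLIES w))
F2 = ((NOT z XOR (u AND u)) XOR ((NOT u OR v) OR NOT u))
Counterexample to F1=>F2 is where F1=1 and F2=0.
Evaluate each row (bits = u,v,w,z, MSB first):
  row 0 [0000]: F1=0 F2=0 -> F1&~F2 -> 0
  row 1 [0001]: F1=1 F2=1 -> F1&~F2 -> 0
  row 2 [0010]: F1=0 F2=0 -> F1&~F2 -> 0
  row 3 [0011]: F1=0 F2=1 -> F1&~F2 -> 0
  row 4 [0100]: F1=0 F2=0 -> F1&~F2 -> 0
  row 5 [0101]: F1=0 F2=1 -> F1&~F2 -> 0
  row 6 [0110]: F1=1 F2=0 -> F1&~F2 -> 1
  row 7 [0111]: F1=0 F2=1 -> F1&~F2 -> 0
  row 8 [1000]: F1=0 F2=0 -> F1&~F2 -> 0
  row 9 [1001]: F1=1 F2=1 -> F1&~F2 -> 0
  row 10 [1010]: F1=0 F2=0 -> F1&~F2 -> 0
  row 11 [1011]: F1=0 F2=1 -> F1&~F2 -> 0
  row 12 [1100]: F1=0 F2=1 -> F1&~F2 -> 0
  row 13 [1101]: F1=0 F2=0 -> F1&~F2 -> 0
  row 14 [1110]: F1=1 F2=1 -> F1&~F2 -> 0
  row 15 [1111]: F1=0 F2=0 -> F1&~F2 -> 0
Full result column, 4 rows per line (u,v fixed per line; w,z runs 00..11 left to right):
  rows 0-3 [u,v=00]: 0000  = hex 0
  rows 4-7 [u,v=01]: 0010  = hex 2
  rows 8-11 [u,v=10]: 0000  = hex 0
  rows 12-15 [u,v=11]: 0000  = hex 0
Counterexample vector (row 0 .. row 15) = 0000001000000000
Output column grouped in 4s = 0000 0010 0000 0000 = 0x0200
Convert to decimal digit by digit (value = value*16 + digit):
  0 -> 0
  0*16 + 2 = 2
  2*16 + 0 = 32
  32*16 + 0 = 512
Decimal = 512

512


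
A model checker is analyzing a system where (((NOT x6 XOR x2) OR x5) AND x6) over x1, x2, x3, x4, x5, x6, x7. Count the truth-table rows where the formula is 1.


Formula: (((NOT x6 XOR x2) OR x5) AND x6) over 7 vars (128 rows)
Evaluate each row (x1, x2, x3, x4, x5, x6, x7 as bits, MSB first):
  row 0 [0000000]: (((NOT 0 XOR 0) OR 0) AND 0) -> 0
  row 1 [0000001]: (((NOT 0 XOR 0) OR 0) AND 0) -> 0
  row 2 [0000010]: (((NOT 1 XOR 0) OR 0) AND 1) -> 0
  row 3 [0000011]: (((NOT 1 XOR 0) OR 0) AND 1) -> 0
  row 4 [0000100]: (((NOT 0 XOR 0) OR 1) AND 0) -> 0
  (every remaining row is evaluated the same way; all 128 results are listed next)
Full result column, 8 rows per line (x1,x2,x3,x4 fixed per line; x5,x6,x7 runs 000..111 left to right):
  rows 0-7 [x1,x2,x3,x4=0000]: 00000011  (ones: 2)
  rows 8-15 [x1,x2,x3,x4=0001]: 00000011  (ones: 2)
  rows 16-23 [x1,x2,x3,x4=0010]: 00000011  (ones: 2)
  rows 24-31 [x1,x2,x3,x4=0011]: 00000011  (ones: 2)
  rows 32-39 [x1,x2,x3,x4=0100]: 00110011  (ones: 4)
  rows 40-47 [x1,x2,x3,x4=0101]: 00110011  (ones: 4)
  rows 48-55 [x1,x2,x3,x4=0110]: 00110011  (ones: 4)
  rows 56-63 [x1,x2,x3,x4=0111]: 00110011  (ones: 4)
  rows 64-71 [x1,x2,x3,x4=1000]: 00000011  (ones: 2)
  rows 72-79 [x1,x2,x3,x4=1001]: 00000011  (ones: 2)
  rows 80-87 [x1,x2,x3,x4=1010]: 00000011  (ones: 2)
  rows 88-95 [x1,x2,x3,x4=1011]: 00000011  (ones: 2)
  rows 96-103 [x1,x2,x3,x4=1100]: 00110011  (ones: 4)
  rows 104-111 [x1,x2,x3,x4=1101]: 00110011  (ones: 4)
  rows 112-119 [x1,x2,x3,x4=1110]: 00110011  (ones: 4)
  rows 120-127 [x1,x2,x3,x4=1111]: 00110011  (ones: 4)
Count of 1-rows = 2+2+2+2+4+4+4+4+2+2+2+2+4+4+4+4 = 48

48
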